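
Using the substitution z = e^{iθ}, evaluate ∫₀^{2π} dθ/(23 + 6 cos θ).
Let J = ∫₀^{2π} dθ/(23 + 6 cos θ).
Put z = e^{iθ}: then cos θ = (z + 1/z)/2, dθ = dz/(iz), and z runs once counterclockwise around |z| = 1:
  J = ∮_{|z|=1} 1/(23 + 6*(z + 1/z)/2) · dz/(iz) = (2/i) ∮_{|z|=1} dz/(6*z^2 + 46*z + 6).
The roots of 6*z^2 + 46*z + 6 are z = (-23 ± sqrt(23^2 - 6^2))/6, with sqrt(493) = sqrt(493); their product is 1, so only z₊ = -23/6 + sqrt(493)/6 lies inside the unit circle (z₋ = -23/6 - sqrt(493)/6 lies outside).
z₊ is a simple zero of q(z) = 6*z^2 + 46*z + 6, so Res(1/q, z₊) = 1/q'(z₊) with q'(z) = 12*z + 46; and q'(z₊) = 6*(z₊ - z₋) = 2*sqrt(493).
Therefore J = (2/i) · 2πi · 1/(2*sqrt(493)) = 2*pi/(sqrt(493)) = 2*sqrt(493)*pi/493

Final answer: 2*sqrt(493)*pi/493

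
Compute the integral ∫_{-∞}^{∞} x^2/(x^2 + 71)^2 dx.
Let f(z) = z^2/(z^2 + 71)^2. The denominator has no real zeros and deg Q - deg P = 2 ≥ 2, so the integral of f over the upper semicircle |z| = R tends to 0 as R → ∞. Closing the contour in the upper half-plane,
  ∫_{-∞}^{∞} f(x) dx = 2πi · Σ Res(f, z_k)  over the poles with Im z_k > 0.

Zeros of the denominator: z^2 + 71 = 0 gives z = ±sqrt(71)*I.
Upper half-plane: z = sqrt(71)*I (a pole of order 2).

Write f(z) = g(z)/(z - sqrt(71)*I)^2 with g(z) = z^2/(z + sqrt(71)*I)^2. For a double pole, Res(f, z₀) = g'(z₀):
  g'(z) = 2*sqrt(71)*I*z/(z + sqrt(71)*I)^3
  Res(f, sqrt(71)*I) = g'(sqrt(71)*I) = -sqrt(71)*I/284

∫_{-∞}^{∞} f(x) dx = 2πi · (-sqrt(71)*I/284) = sqrt(71)*pi/142

Final answer: sqrt(71)*pi/142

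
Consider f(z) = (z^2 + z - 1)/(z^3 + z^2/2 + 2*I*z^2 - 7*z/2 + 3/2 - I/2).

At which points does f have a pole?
The singularities of f are the zeros of the denominator. Factoring,
  z^3 + z^2/2 + 2*I*z^2 - 7*z/2 + 3/2 - I/2 = (z - 1 + I)*(z + 2 + I)*(z - 1/2)
so the candidates are z = 1 - I, z = -2 - I, z = 1/2.

Check the numerator P(z) = z^2 + z - 1 at each one:
  P(1 - I) = -3*I ≠ 0, so z = 1 - I is a (simple) pole.
  P(-2 - I) = 3*I ≠ 0, so z = -2 - I is a (simple) pole.
  P(1/2) = -1/4 ≠ 0, so z = 1/2 is a (simple) pole.

Poles of f: {-2 - I, 1/2, 1 - I}

Final answer: {-2 - I, 1/2, 1 - I}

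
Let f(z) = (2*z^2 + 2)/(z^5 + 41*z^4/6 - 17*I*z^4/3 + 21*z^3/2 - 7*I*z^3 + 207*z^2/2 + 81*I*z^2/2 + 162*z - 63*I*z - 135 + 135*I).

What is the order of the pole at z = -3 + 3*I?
3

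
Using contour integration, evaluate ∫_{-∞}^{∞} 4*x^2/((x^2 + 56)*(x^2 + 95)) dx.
4*pi*(-2*sqrt(14) + sqrt(95))/39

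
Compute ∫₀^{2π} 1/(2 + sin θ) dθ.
Call the integral J. The integrand is 2π-periodic and we integrate over a full period, so shifting θ does not change the value (θ → θ + π/2 turns sin θ into cos θ). Hence
  J = ∫₀^{2π} dθ/(2 + cos θ).
Put z = e^{iθ}: then cos θ = (z + 1/z)/2, dθ = dz/(iz), and z runs once counterclockwise around |z| = 1:
  J = ∮_{|z|=1} 1/(2 + (z + 1/z)/2) · dz/(iz) = (2/i) ∮_{|z|=1} dz/(z^2 + 4*z + 1).
The roots of z^2 + 4*z + 1 are z = (-2 ± sqrt(2^2 - 1^2)), with sqrt(3) = sqrt(3); their product is 1, so only z₊ = -2 + sqrt(3) lies inside the unit circle (z₋ = -2 - sqrt(3) lies outside).
z₊ is a simple zero of q(z) = z^2 + 4*z + 1, so Res(1/q, z₊) = 1/q'(z₊) with q'(z) = 2*z + 4; and q'(z₊) = (z₊ - z₋) = 2*sqrt(3).
Therefore J = (2/i) · 2πi · 1/(2*sqrt(3)) = 2*pi/(sqrt(3)) = 2*sqrt(3)*pi/3

Final answer: 2*sqrt(3)*pi/3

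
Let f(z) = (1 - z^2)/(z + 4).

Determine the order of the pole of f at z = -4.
1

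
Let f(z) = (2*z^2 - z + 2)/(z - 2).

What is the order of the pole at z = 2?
1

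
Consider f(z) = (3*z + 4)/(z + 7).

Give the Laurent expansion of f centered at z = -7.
-17/(z + 7) + 3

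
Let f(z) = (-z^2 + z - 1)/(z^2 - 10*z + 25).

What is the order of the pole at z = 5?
Factor the denominator:
  z^2 - 10*z + 25 = (z - 5)^2

The numerator P(z) = -z^2 + z - 1 has P(5) = -21 ≠ 0, so no factor of (z - 5) cancels.
Near z = 5 we can therefore write f(z) = g(z)/(z - 5)^2 with g analytic at 5 and g(5) ≠ 0 (g is just the numerator).

Hence z = 5 is a pole of order 2.

Final answer: 2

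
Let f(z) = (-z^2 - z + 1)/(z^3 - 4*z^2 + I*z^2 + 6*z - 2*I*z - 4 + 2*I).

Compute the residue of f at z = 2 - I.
Write f(z) = P(z)/Q(z) with P(z) = -z^2 - z + 1 and Q(z) = z^3 - 4*z^2 + I*z^2 + 6*z - 2*I*z - 4 + 2*I.
The denominator factors as Q(z) = (z - 2 + I)*(z - 1 - I)*(z - 1 + I), so z = 2 - I is a simple zero of Q and P is analytic there; z = 2 - I is therefore a simple pole and
  Res(f, z₀) = P(z₀)/Q'(z₀).

Q'(z) = 3*z^2 - 8*z + 2*I*z + 6 - 2*I, so Q'(2 - I) = 1 - 2*I.
P(2 - I) = -4 + 5*I.

Res(f, 2 - I) = (-4 + 5*I)/(1 - 2*I) = -14/5 - 3*I/5

Final answer: -14/5 - 3*I/5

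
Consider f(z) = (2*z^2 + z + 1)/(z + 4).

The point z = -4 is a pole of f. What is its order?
1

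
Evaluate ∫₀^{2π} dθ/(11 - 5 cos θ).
Call the integral J. The integrand is 2π-periodic and we integrate over a full period, so shifting θ does not change the value (θ → θ + π flips the sign of the trig term). Hence
  J = ∫₀^{2π} dθ/(11 + 5 cos θ).
Put z = e^{iθ}: then cos θ = (z + 1/z)/2, dθ = dz/(iz), and z runs once counterclockwise around |z| = 1:
  J = ∮_{|z|=1} 1/(11 + 5*(z + 1/z)/2) · dz/(iz) = (2/i) ∮_{|z|=1} dz/(5*z^2 + 22*z + 5).
The roots of 5*z^2 + 22*z + 5 are z = (-11 ± sqrt(11^2 - 5^2))/5, with sqrt(96) = 4*sqrt(6); their product is 1, so only z₊ = -11/5 + 4*sqrt(6)/5 lies inside the unit circle (z₋ = -11/5 - 4*sqrt(6)/5 lies outside).
z₊ is a simple zero of q(z) = 5*z^2 + 22*z + 5, so Res(1/q, z₊) = 1/q'(z₊) with q'(z) = 10*z + 22; and q'(z₊) = 5*(z₊ - z₋) = 8*sqrt(6).
Therefore J = (2/i) · 2πi · 1/(8*sqrt(6)) = 2*pi/(4*sqrt(6)) = sqrt(6)*pi/12

Final answer: sqrt(6)*pi/12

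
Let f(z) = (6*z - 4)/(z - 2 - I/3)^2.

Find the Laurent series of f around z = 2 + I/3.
Put w = z - (2 + I/3), i.e. z = w + 2 + I/3. The denominator is w^2, so it suffices to rewrite the numerator in powers of w.

P(z) = 6*z - 4
P(w + 2 + I/3) = 8 + 2*I + 6*w

Dividing each term by w^2:
  f = (8 + 2*I)/w^2 + 6/w

Substituting back w = z - 2 - I/3:
  f(z) = (8 + 2*I)/(z - 2 - I/3)^2 + 6/(z - 2 - I/3)

The series is finite because the numerator is a polynomial; the negative powers form the principal part, and the coefficient of 1/(z - 2 - I/3) gives Res(f, 2 + I/3) = 6.

Final answer: (8 + 2*I)/(z - 2 - I/3)^2 + 6/(z - 2 - I/3)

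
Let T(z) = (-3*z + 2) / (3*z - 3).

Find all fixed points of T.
{-sqrt(6)/3, sqrt(6)/3}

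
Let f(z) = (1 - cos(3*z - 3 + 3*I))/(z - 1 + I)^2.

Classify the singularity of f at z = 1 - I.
Let u = z - 1 + I. The argument of cos is 3*z - 3 + 3*I = 3u, so
  f = (1 - cos(3u))/u^2 = ((3u)^2/2 - (3u)^4/24 + ...)/u^2 = 9/2 - (27/8)*u^2 + ...
The Laurent expansion about u = 0 has no negative powers; equivalently lim_{z→1 - I} f(z) = 9/2 exists and is finite.
So the singularity is removable.

Final answer: removable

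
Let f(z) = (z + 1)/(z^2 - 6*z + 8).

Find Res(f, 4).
Write f(z) = P(z)/Q(z) with P(z) = z + 1 and Q(z) = z^2 - 6*z + 8.
The denominator factors as Q(z) = (z - 2)*(z - 4), so z = 4 is a simple zero of Q and P is analytic there; z = 4 is therefore a simple pole and
  Res(f, z₀) = P(z₀)/Q'(z₀).

Q'(z) = 2*z - 6, so Q'(4) = 2.
P(4) = 5.

Res(f, 4) = (5)/(2) = 5/2

Final answer: 5/2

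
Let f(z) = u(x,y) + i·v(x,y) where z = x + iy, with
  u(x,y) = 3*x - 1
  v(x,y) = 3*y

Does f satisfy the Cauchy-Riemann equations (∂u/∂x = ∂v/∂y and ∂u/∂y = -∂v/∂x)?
∂u/∂x = 3
∂v/∂y = 3
∂u/∂y = 0
∂v/∂x = 0
∂u/∂x = ∂v/∂y and ∂u/∂y = -∂v/∂x hold identically; f is analytic.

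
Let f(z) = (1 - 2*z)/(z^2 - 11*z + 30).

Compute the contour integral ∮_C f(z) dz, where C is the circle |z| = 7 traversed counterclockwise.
-4*I*pi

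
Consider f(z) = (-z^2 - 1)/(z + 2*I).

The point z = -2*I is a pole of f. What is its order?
Factor the denominator:
  z + 2*I = (z + 2*I)

The numerator P(z) = -z^2 - 1 has P(-2*I) = 3 ≠ 0, so no factor of (z + 2*I) cancels.
Near z = -2*I we can therefore write f(z) = g(z)/(z + 2*I) with g analytic at -2*I and g(-2*I) ≠ 0 (g is just the numerator).

Hence z = -2*I is a pole of order 1.

Final answer: 1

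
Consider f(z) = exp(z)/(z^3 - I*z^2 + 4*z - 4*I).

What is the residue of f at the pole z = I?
Write f(z) = P(z)/Q(z) with P(z) = exp(z) and Q(z) = z^3 - I*z^2 + 4*z - 4*I.
The denominator factors as Q(z) = (z - I)*(z - 2*I)*(z + 2*I), so z = I is a simple zero of Q and P is analytic there; z = I is therefore a simple pole and
  Res(f, z₀) = P(z₀)/Q'(z₀).

Q'(z) = 3*z^2 - 2*I*z + 4, so Q'(I) = 3.
P(I) = exp(I).

Res(f, I) = (exp(I))/(3) = exp(I)/3

Final answer: exp(I)/3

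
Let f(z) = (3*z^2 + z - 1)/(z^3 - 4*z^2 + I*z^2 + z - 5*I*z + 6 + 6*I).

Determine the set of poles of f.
The singularities of f are the zeros of the denominator. Factoring,
  z^3 - 4*z^2 + I*z^2 + z - 5*I*z + 6 + 6*I = (z - 2)*(z - 3)*(z + 1 + I)
so the candidates are z = 2, z = 3, z = -1 - I.

Check the numerator P(z) = 3*z^2 + z - 1 at each one:
  P(2) = 13 ≠ 0, so z = 2 is a (simple) pole.
  P(3) = 29 ≠ 0, so z = 3 is a (simple) pole.
  P(-1 - I) = -2 + 5*I ≠ 0, so z = -1 - I is a (simple) pole.

Poles of f: {-1 - I, 2, 3}

Final answer: {-1 - I, 2, 3}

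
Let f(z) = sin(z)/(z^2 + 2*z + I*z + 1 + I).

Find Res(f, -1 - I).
Write f(z) = P(z)/Q(z) with P(z) = sin(z) and Q(z) = z^2 + 2*z + I*z + 1 + I.
The denominator factors as Q(z) = (z + 1)*(z + 1 + I), so z = -1 - I is a simple zero of Q and P is analytic there; z = -1 - I is therefore a simple pole and
  Res(f, z₀) = P(z₀)/Q'(z₀).

Q'(z) = 2*z + 2 + I, so Q'(-1 - I) = -I.
P(-1 - I) = -sin(1 + I).

Res(f, -1 - I) = (-sin(1 + I))/(-I) = -I*sin(1 + I)

Final answer: -I*sin(1 + I)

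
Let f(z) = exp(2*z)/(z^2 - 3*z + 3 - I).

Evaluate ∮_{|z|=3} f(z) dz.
By the residue theorem, ∮_C f(z) dz = 2πi · (sum of the residues of f at the poles inside |z| = 3).

The denominator factors as (z - 1 + I)*(z - 2 - I), so the singularities of f are simple poles at z = 1 - I, z = 2 + I.
  |1 - I|² = 2 < 9 = 3², so this pole is inside the contour.
  |2 + I|² = 5 < 9 = 3², so this pole is inside the contour.

With P(z) = exp(2*z) and Q(z) = z^2 - 3*z + 3 - I, each pole is simple, so Res(f, z₀) = P(z₀)/Q'(z₀) with Q'(z) = 2*z - 3.
  Res(f, 1 - I) = P(1 - I)/Q'(1 - I) = (exp(2 - 2*I))/(-1 - 2*I) = (-1/5 + 2*I/5)*exp(2 - 2*I)
  Res(f, 2 + I) = P(2 + I)/Q'(2 + I) = (exp(4 + 2*I))/(1 + 2*I) = (1/5 - 2*I/5)*exp(4 + 2*I)

Sum of residues inside C: (-1/5 + 2*I/5)*exp(2 - 2*I) + (1/5 - 2*I/5)*exp(4 + 2*I)
∮_C f(z) dz = 2πi · ((-1/5 + 2*I/5)*exp(2 - 2*I) + (1/5 - 2*I/5)*exp(4 + 2*I)) = pi*(-4/5 - 2*I/5)*exp(2 - 2*I) + pi*(4/5 + 2*I/5)*exp(4 + 2*I)

Final answer: pi*(-4/5 - 2*I/5)*exp(2 - 2*I) + pi*(4/5 + 2*I/5)*exp(4 + 2*I)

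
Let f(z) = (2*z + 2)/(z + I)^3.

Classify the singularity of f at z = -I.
Write f(z) = g(z)/(z + I)^3 with g(z) = 2*z + 2.
g is entire and g(-I) = 2 - 2*I ≠ 0, so no factor of (z + I) cancels: the Laurent expansion of f about z = -I starts at the power -3, i.e. lim_{z→z₀} (z - z₀)^3 f(z) = 2 - 2*I is finite and nonzero.
So z = -I is a pole of order 3.

Final answer: pole of order 3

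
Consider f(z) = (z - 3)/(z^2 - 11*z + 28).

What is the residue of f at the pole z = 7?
Write f(z) = P(z)/Q(z) with P(z) = z - 3 and Q(z) = z^2 - 11*z + 28.
The denominator factors as Q(z) = (z - 4)*(z - 7), so z = 7 is a simple zero of Q and P is analytic there; z = 7 is therefore a simple pole and
  Res(f, z₀) = P(z₀)/Q'(z₀).

Q'(z) = 2*z - 11, so Q'(7) = 3.
P(7) = 4.

Res(f, 7) = (4)/(3) = 4/3

Final answer: 4/3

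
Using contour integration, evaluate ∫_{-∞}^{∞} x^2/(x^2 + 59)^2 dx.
Let f(z) = z^2/(z^2 + 59)^2. The denominator has no real zeros and deg Q - deg P = 2 ≥ 2, so the integral of f over the upper semicircle |z| = R tends to 0 as R → ∞. Closing the contour in the upper half-plane,
  ∫_{-∞}^{∞} f(x) dx = 2πi · Σ Res(f, z_k)  over the poles with Im z_k > 0.

Zeros of the denominator: z^2 + 59 = 0 gives z = ±sqrt(59)*I.
Upper half-plane: z = sqrt(59)*I (a pole of order 2).

Write f(z) = g(z)/(z - sqrt(59)*I)^2 with g(z) = z^2/(z + sqrt(59)*I)^2. For a double pole, Res(f, z₀) = g'(z₀):
  g'(z) = 2*sqrt(59)*I*z/(z + sqrt(59)*I)^3
  Res(f, sqrt(59)*I) = g'(sqrt(59)*I) = -sqrt(59)*I/236

∫_{-∞}^{∞} f(x) dx = 2πi · (-sqrt(59)*I/236) = sqrt(59)*pi/118

Final answer: sqrt(59)*pi/118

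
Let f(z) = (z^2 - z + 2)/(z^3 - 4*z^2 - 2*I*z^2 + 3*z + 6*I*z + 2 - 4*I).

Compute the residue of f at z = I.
3/10 - I/10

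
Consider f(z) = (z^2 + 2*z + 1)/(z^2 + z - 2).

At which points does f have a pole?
The singularities of f are the zeros of the denominator. Factoring,
  z^2 + z - 2 = (z + 2)*(z - 1)
so the candidates are z = -2, z = 1.

Check the numerator P(z) = z^2 + 2*z + 1 at each one:
  P(-2) = 1 ≠ 0, so z = -2 is a (simple) pole.
  P(1) = 4 ≠ 0, so z = 1 is a (simple) pole.

Poles of f: {-2, 1}

Final answer: {-2, 1}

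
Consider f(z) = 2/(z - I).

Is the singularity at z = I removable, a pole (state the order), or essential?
pole of order 1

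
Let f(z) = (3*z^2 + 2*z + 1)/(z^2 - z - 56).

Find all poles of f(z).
The singularities of f are the zeros of the denominator. Factoring,
  z^2 - z - 56 = (z - 8)*(z + 7)
so the candidates are z = 8, z = -7.

Check the numerator P(z) = 3*z^2 + 2*z + 1 at each one:
  P(8) = 209 ≠ 0, so z = 8 is a (simple) pole.
  P(-7) = 134 ≠ 0, so z = -7 is a (simple) pole.

Poles of f: {-7, 8}

Final answer: {-7, 8}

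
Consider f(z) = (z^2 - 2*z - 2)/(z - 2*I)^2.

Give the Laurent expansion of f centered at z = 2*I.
Put w = z - (2*I), i.e. z = w + 2*I. The denominator is w^2, so it suffices to rewrite the numerator in powers of w.

P(z) = z^2 - 2*z - 2
P(w + 2*I) = -6 - 4*I + (-2 + 4*I)*w + w^2

Dividing each term by w^2:
  f = (-6 - 4*I)/w^2 + (-2 + 4*I)/w + 1

Substituting back w = z - 2*I:
  f(z) = (-6 - 4*I)/(z - 2*I)^2 + (-2 + 4*I)/(z - 2*I) + 1

The series is finite because the numerator is a polynomial; the negative powers form the principal part, and the coefficient of 1/(z - 2*I) gives Res(f, 2*I) = -2 + 4*I.

Final answer: (-6 - 4*I)/(z - 2*I)^2 + (-2 + 4*I)/(z - 2*I) + 1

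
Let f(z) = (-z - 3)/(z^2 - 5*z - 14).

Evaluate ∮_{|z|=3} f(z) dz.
2*I*pi/9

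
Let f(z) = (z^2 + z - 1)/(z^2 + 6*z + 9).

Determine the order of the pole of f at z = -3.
2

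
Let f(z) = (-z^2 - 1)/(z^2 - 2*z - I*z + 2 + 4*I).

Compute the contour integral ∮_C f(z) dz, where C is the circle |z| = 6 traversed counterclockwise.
pi*(2 - 4*I)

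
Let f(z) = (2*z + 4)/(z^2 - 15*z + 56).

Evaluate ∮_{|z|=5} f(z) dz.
By the residue theorem, ∮_C f(z) dz = 2πi · (sum of the residues of f at the poles inside |z| = 5).

The denominator factors as (z - 7)*(z - 8), so the singularities of f are simple poles at z = 7, z = 8.
  |7|² = 49 > 25 = 5², so this pole is outside the contour.
  |8|² = 64 > 25 = 5², so this pole is outside the contour.

No pole lies inside the contour, so f is analytic on and inside C and the integral is 0 (Cauchy's theorem).

Final answer: 0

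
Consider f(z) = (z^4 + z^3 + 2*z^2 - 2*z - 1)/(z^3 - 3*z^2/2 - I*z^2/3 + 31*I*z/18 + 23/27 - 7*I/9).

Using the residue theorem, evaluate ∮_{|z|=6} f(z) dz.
pi*(7/9 + 203*I/18)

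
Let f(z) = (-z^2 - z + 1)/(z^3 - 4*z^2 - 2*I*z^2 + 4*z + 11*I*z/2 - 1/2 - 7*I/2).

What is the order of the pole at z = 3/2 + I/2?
2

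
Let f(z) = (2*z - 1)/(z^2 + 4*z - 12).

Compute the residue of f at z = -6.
Write f(z) = P(z)/Q(z) with P(z) = 2*z - 1 and Q(z) = z^2 + 4*z - 12.
The denominator factors as Q(z) = (z + 6)*(z - 2), so z = -6 is a simple zero of Q and P is analytic there; z = -6 is therefore a simple pole and
  Res(f, z₀) = P(z₀)/Q'(z₀).

Q'(z) = 2*z + 4, so Q'(-6) = -8.
P(-6) = -13.

Res(f, -6) = (-13)/(-8) = 13/8

Final answer: 13/8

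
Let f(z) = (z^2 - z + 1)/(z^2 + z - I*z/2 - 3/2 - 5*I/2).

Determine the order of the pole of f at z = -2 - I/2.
Factor the denominator:
  z^2 + z - I*z/2 - 3/2 - 5*I/2 = (z + 2 + I/2)*(z - 1 - I)

The numerator P(z) = z^2 - z + 1 has P(-2 - I/2) = 27/4 + 5*I/2 ≠ 0, so no factor of (z + 2 + I/2) cancels.
Near z = -2 - I/2 we can therefore write f(z) = g(z)/(z + 2 + I/2) with g analytic at -2 - I/2 and g(-2 - I/2) ≠ 0 (g is the numerator divided by the remaining denominator factors).

Hence z = -2 - I/2 is a pole of order 1.

Final answer: 1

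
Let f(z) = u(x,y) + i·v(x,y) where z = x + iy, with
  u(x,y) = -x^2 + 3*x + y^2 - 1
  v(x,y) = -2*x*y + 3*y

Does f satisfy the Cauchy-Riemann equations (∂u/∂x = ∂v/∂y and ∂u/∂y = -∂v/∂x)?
∂u/∂x = 3 - 2*x
∂v/∂y = 3 - 2*x
∂u/∂y = 2*y
∂v/∂x = -2*y
∂u/∂x = ∂v/∂y and ∂u/∂y = -∂v/∂x hold identically; f is analytic.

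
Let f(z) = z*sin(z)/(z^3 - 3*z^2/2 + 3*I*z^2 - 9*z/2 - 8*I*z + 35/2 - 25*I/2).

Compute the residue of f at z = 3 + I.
(154/2581 - 282*I/2581)*sin(3 + I)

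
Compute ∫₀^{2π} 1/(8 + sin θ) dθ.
2*sqrt(7)*pi/21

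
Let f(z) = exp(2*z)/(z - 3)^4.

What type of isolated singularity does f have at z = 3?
Write f(z) = g(z)/(z - 3)^4 with g(z) = exp(2*z).
g is entire and g(3) = exp(6) ≠ 0, so no factor of (z - 3) cancels: the Laurent expansion of f about z = 3 starts at the power -4, i.e. lim_{z→z₀} (z - z₀)^4 f(z) = exp(6) is finite and nonzero.
So z = 3 is a pole of order 4.

Final answer: pole of order 4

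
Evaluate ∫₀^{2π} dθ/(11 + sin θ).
Call the integral J. The integrand is 2π-periodic and we integrate over a full period, so shifting θ does not change the value (θ → θ + π/2 turns sin θ into cos θ). Hence
  J = ∫₀^{2π} dθ/(11 + cos θ).
Put z = e^{iθ}: then cos θ = (z + 1/z)/2, dθ = dz/(iz), and z runs once counterclockwise around |z| = 1:
  J = ∮_{|z|=1} 1/(11 + (z + 1/z)/2) · dz/(iz) = (2/i) ∮_{|z|=1} dz/(z^2 + 22*z + 1).
The roots of z^2 + 22*z + 1 are z = (-11 ± sqrt(11^2 - 1^2)), with sqrt(120) = 2*sqrt(30); their product is 1, so only z₊ = -11 + 2*sqrt(30) lies inside the unit circle (z₋ = -11 - 2*sqrt(30) lies outside).
z₊ is a simple zero of q(z) = z^2 + 22*z + 1, so Res(1/q, z₊) = 1/q'(z₊) with q'(z) = 2*z + 22; and q'(z₊) = (z₊ - z₋) = 4*sqrt(30).
Therefore J = (2/i) · 2πi · 1/(4*sqrt(30)) = 2*pi/(2*sqrt(30)) = sqrt(30)*pi/30

Final answer: sqrt(30)*pi/30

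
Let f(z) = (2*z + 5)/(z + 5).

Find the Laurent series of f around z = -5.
Put w = z - (-5), i.e. z = w - 5. The denominator is w, so it suffices to rewrite the numerator in powers of w.

P(z) = 2*z + 5
P(w - 5) = -5 + 2*w

Dividing each term by w:
  f = -5/w + 2

Substituting back w = z + 5:
  f(z) = -5/(z + 5) + 2

The series is finite because the numerator is a polynomial; the negative powers form the principal part, and the coefficient of 1/(z + 5) gives Res(f, -5) = -5.

Final answer: -5/(z + 5) + 2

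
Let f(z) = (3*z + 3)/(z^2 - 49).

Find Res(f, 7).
Write f(z) = P(z)/Q(z) with P(z) = 3*z + 3 and Q(z) = z^2 - 49.
The denominator factors as Q(z) = (z - 7)*(z + 7), so z = 7 is a simple zero of Q and P is analytic there; z = 7 is therefore a simple pole and
  Res(f, z₀) = P(z₀)/Q'(z₀).

Q'(z) = 2*z, so Q'(7) = 14.
P(7) = 24.

Res(f, 7) = (24)/(14) = 12/7

Final answer: 12/7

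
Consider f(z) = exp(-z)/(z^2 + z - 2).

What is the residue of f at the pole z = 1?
exp(-1)/3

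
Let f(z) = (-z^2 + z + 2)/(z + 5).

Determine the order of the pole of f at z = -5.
1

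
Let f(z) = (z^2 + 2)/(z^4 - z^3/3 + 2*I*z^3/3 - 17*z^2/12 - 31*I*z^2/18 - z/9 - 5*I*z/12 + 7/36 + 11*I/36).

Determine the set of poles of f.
{-1 - I, -1/2, 1/3, 3/2 + I/3}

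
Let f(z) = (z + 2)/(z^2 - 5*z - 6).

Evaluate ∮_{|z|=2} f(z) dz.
By the residue theorem, ∮_C f(z) dz = 2πi · (sum of the residues of f at the poles inside |z| = 2).

The denominator factors as (z - 6)*(z + 1), so the singularities of f are simple poles at z = 6, z = -1.
  |6|² = 36 > 4 = 2², so this pole is outside the contour.
  |-1|² = 1 < 4 = 2², so this pole is inside the contour.

With P(z) = z + 2 and Q(z) = z^2 - 5*z - 6, each pole is simple, so Res(f, z₀) = P(z₀)/Q'(z₀) with Q'(z) = 2*z - 5.
  Res(f, -1) = P(-1)/Q'(-1) = (1)/(-7) = -1/7

∮_C f(z) dz = 2πi · (-1/7) = -2*I*pi/7

Final answer: -2*I*pi/7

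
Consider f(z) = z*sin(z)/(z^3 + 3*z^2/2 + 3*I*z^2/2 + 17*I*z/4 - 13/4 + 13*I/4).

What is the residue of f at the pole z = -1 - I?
(4/17 - 4*I/17)*sin(1 + I)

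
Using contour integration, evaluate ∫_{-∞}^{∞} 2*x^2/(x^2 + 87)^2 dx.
Let f(z) = 2*z^2/(z^2 + 87)^2. The denominator has no real zeros and deg Q - deg P = 2 ≥ 2, so the integral of f over the upper semicircle |z| = R tends to 0 as R → ∞. Closing the contour in the upper half-plane,
  ∫_{-∞}^{∞} f(x) dx = 2πi · Σ Res(f, z_k)  over the poles with Im z_k > 0.

Zeros of the denominator: z^2 + 87 = 0 gives z = ±sqrt(87)*I.
Upper half-plane: z = sqrt(87)*I (a pole of order 2).

Write f(z) = g(z)/(z - sqrt(87)*I)^2 with g(z) = 2*z^2/(z + sqrt(87)*I)^2. For a double pole, Res(f, z₀) = g'(z₀):
  g'(z) = 4*sqrt(87)*I*z/(z + sqrt(87)*I)^3
  Res(f, sqrt(87)*I) = g'(sqrt(87)*I) = -sqrt(87)*I/174

∫_{-∞}^{∞} f(x) dx = 2πi · (-sqrt(87)*I/174) = sqrt(87)*pi/87

Final answer: sqrt(87)*pi/87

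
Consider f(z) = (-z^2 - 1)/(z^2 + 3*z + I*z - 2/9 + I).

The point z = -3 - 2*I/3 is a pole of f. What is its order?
1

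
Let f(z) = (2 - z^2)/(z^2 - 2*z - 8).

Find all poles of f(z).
{-2, 4}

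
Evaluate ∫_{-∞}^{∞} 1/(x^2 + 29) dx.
Let f(z) = 1/(z^2 + 29). The denominator has no real zeros and deg Q - deg P = 2 ≥ 2, so the integral of f over the upper semicircle |z| = R tends to 0 as R → ∞. Closing the contour in the upper half-plane,
  ∫_{-∞}^{∞} f(x) dx = 2πi · Σ Res(f, z_k)  over the poles with Im z_k > 0.

Zeros of the denominator: z^2 + 29 = 0 gives z = ±sqrt(29)*I.
Upper half-plane: z = sqrt(29)*I (simple).

Each pole is a simple zero of Q(z) = z^2 + 29, so Res(f, z₀) = P(z₀)/Q'(z₀) with P(z) = 1, Q'(z) = 2*z:
  Res(f, sqrt(29)*I) = (1)/(2*sqrt(29)*I) = -sqrt(29)*I/58

∫_{-∞}^{∞} f(x) dx = 2πi · (-sqrt(29)*I/58) = sqrt(29)*pi/29

Final answer: sqrt(29)*pi/29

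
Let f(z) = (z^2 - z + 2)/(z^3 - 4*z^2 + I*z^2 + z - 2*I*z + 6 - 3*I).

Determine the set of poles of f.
The singularities of f are the zeros of the denominator. Factoring,
  z^3 - 4*z^2 + I*z^2 + z - 2*I*z + 6 - 3*I = (z - 2 + I)*(z - 3)*(z + 1)
so the candidates are z = 2 - I, z = 3, z = -1.

Check the numerator P(z) = z^2 - z + 2 at each one:
  P(2 - I) = 3 - 3*I ≠ 0, so z = 2 - I is a (simple) pole.
  P(3) = 8 ≠ 0, so z = 3 is a (simple) pole.
  P(-1) = 4 ≠ 0, so z = -1 is a (simple) pole.

Poles of f: {-1, 2 - I, 3}

Final answer: {-1, 2 - I, 3}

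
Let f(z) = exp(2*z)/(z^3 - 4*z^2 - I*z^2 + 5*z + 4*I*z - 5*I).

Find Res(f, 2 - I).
(-1/8 + I/8)*exp(4 - 2*I)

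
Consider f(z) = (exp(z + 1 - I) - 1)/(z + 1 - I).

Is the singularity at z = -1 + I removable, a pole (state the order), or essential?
Let u = z + 1 - I. The exponent is z + 1 - I = u, so
  f = (e^(u) - 1)/u = ((u) + (u)^2/2 + (u)^3/6 + ...)/u = 1 + (1/2)*u + (1/6)*u^2 + ...
The Laurent expansion about u = 0 has no negative powers; equivalently lim_{z→-1 + I} f(z) = 1 exists and is finite.
So the singularity is removable.

Final answer: removable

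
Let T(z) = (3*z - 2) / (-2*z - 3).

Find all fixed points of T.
T(z) = z means 3*z - 2 = z*(-2*z - 3), i.e.
  -2*z^2 - 6*z + 2 = 0.
Discriminant: (-6)^2 - 4*(-2)*(2) = 52, so the roots are real.
  z = (6 ± sqrt(52))/(2*(-2))
Fixed points: {-sqrt(13)/2 - 3/2, -3/2 + sqrt(13)/2}

Final answer: {-sqrt(13)/2 - 3/2, -3/2 + sqrt(13)/2}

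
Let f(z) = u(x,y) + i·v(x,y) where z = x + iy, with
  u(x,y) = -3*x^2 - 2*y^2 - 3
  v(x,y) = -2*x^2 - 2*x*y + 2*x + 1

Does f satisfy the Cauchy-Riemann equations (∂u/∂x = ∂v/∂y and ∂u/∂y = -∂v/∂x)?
∂u/∂x = -6*x
∂v/∂y = -2*x
∂u/∂y = -4*y
∂v/∂x = -4*x - 2*y + 2
∂u/∂x ≠ ∂v/∂y and ∂u/∂y ≠ -∂v/∂x; the Cauchy-Riemann equations are not satisfied, so f is not analytic.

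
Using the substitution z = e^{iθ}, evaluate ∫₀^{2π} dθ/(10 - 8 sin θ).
pi/3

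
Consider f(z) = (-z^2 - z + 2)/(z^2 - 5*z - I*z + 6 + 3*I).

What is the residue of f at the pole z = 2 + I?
-1 + 4*I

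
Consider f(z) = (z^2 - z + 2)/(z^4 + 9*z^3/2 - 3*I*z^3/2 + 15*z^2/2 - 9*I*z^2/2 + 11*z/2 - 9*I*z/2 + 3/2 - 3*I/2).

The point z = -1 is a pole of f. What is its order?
Factor the denominator:
  z^4 + 9*z^3/2 - 3*I*z^3/2 + 15*z^2/2 - 9*I*z^2/2 + 11*z/2 - 9*I*z/2 + 3/2 - 3*I/2 = (z + 1)^3*(z + 3/2 - 3*I/2)

The numerator P(z) = z^2 - z + 2 has P(-1) = 4 ≠ 0, so no factor of (z + 1) cancels.
Near z = -1 we can therefore write f(z) = g(z)/(z + 1)^3 with g analytic at -1 and g(-1) ≠ 0 (g is the numerator divided by the remaining denominator factors).

Hence z = -1 is a pole of order 3.

Final answer: 3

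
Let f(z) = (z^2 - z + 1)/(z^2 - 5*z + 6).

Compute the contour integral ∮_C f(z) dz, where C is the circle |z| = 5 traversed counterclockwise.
8*I*pi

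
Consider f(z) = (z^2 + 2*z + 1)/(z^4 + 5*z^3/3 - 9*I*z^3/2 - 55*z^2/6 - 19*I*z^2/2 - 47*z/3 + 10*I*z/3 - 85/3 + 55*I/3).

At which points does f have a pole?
The singularities of f are the zeros of the denominator. Factoring,
  z^4 + 5*z^3/3 - 9*I*z^3/2 - 55*z^2/6 - 19*I*z^2/2 - 47*z/3 + 10*I*z/3 - 85/3 + 55*I/3 = (z + 1 + I)*(z - 2 - 3*I/2)*(z - 1/3 - 3*I)*(z + 3 - I)
so the candidates are z = -1 - I, z = 2 + 3*I/2, z = 1/3 + 3*I, z = -3 + I.

Check the numerator P(z) = z^2 + 2*z + 1 at each one:
  P(-1 - I) = -1 ≠ 0, so z = -1 - I is a (simple) pole.
  P(2 + 3*I/2) = 27/4 + 9*I ≠ 0, so z = 2 + 3*I/2 is a (simple) pole.
  P(1/3 + 3*I) = -65/9 + 8*I ≠ 0, so z = 1/3 + 3*I is a (simple) pole.
  P(-3 + I) = 3 - 4*I ≠ 0, so z = -3 + I is a (simple) pole.

Poles of f: {-3 + I, -1 - I, 1/3 + 3*I, 2 + 3*I/2}

Final answer: {-3 + I, -1 - I, 1/3 + 3*I, 2 + 3*I/2}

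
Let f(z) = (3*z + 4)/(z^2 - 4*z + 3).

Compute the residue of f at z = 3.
Write f(z) = P(z)/Q(z) with P(z) = 3*z + 4 and Q(z) = z^2 - 4*z + 3.
The denominator factors as Q(z) = (z - 1)*(z - 3), so z = 3 is a simple zero of Q and P is analytic there; z = 3 is therefore a simple pole and
  Res(f, z₀) = P(z₀)/Q'(z₀).

Q'(z) = 2*z - 4, so Q'(3) = 2.
P(3) = 13.

Res(f, 3) = (13)/(2) = 13/2

Final answer: 13/2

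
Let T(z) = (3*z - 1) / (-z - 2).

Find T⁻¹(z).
(-2*z + 1)/(z + 3)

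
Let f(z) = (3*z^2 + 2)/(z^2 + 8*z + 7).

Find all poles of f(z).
The singularities of f are the zeros of the denominator. Factoring,
  z^2 + 8*z + 7 = (z + 7)*(z + 1)
so the candidates are z = -7, z = -1.

Check the numerator P(z) = 3*z^2 + 2 at each one:
  P(-7) = 149 ≠ 0, so z = -7 is a (simple) pole.
  P(-1) = 5 ≠ 0, so z = -1 is a (simple) pole.

Poles of f: {-7, -1}

Final answer: {-7, -1}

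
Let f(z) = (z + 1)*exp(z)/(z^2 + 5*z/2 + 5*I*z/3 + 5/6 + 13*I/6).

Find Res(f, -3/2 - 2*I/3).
Write f(z) = P(z)/Q(z) with P(z) = (z + 1)*exp(z) and Q(z) = z^2 + 5*z/2 + 5*I*z/3 + 5/6 + 13*I/6.
The denominator factors as Q(z) = (z + 1 + I)*(z + 3/2 + 2*I/3), so z = -3/2 - 2*I/3 is a simple zero of Q and P is analytic there; z = -3/2 - 2*I/3 is therefore a simple pole and
  Res(f, z₀) = P(z₀)/Q'(z₀).

Q'(z) = 2*z + 5/2 + 5*I/3, so Q'(-3/2 - 2*I/3) = -1/2 + I/3.
P(-3/2 - 2*I/3) = (-1/2 - 2*I/3)*exp(-3/2 - 2*I/3).

Res(f, -3/2 - 2*I/3) = ((-1/2 - 2*I/3)*exp(-3/2 - 2*I/3))/(-1/2 + I/3) = (1/13 + 18*I/13)*exp(-3/2 - 2*I/3)

Final answer: (1/13 + 18*I/13)*exp(-3/2 - 2*I/3)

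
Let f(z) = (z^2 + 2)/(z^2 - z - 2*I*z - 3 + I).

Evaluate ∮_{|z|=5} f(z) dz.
pi*(-4 + 2*I)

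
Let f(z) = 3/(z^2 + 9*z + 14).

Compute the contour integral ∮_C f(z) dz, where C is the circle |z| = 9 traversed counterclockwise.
By the residue theorem, ∮_C f(z) dz = 2πi · (sum of the residues of f at the poles inside |z| = 9).

The denominator factors as (z + 7)*(z + 2), so the singularities of f are simple poles at z = -7, z = -2.
  |-7|² = 49 < 81 = 9², so this pole is inside the contour.
  |-2|² = 4 < 81 = 9², so this pole is inside the contour.

With P(z) = 3 and Q(z) = z^2 + 9*z + 14, each pole is simple, so Res(f, z₀) = P(z₀)/Q'(z₀) with Q'(z) = 2*z + 9.
  Res(f, -7) = P(-7)/Q'(-7) = (3)/(-5) = -3/5
  Res(f, -2) = P(-2)/Q'(-2) = (3)/(5) = 3/5

Sum of residues inside C: 0
∮_C f(z) dz = 2πi · (0) = 0

Final answer: 0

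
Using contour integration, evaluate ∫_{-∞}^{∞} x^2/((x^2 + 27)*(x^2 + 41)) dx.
Let f(z) = z^2/((z^2 + 27)*(z^2 + 41)). The denominator has no real zeros and deg Q - deg P = 2 ≥ 2, so the integral of f over the upper semicircle |z| = R tends to 0 as R → ∞. Closing the contour in the upper half-plane,
  ∫_{-∞}^{∞} f(x) dx = 2πi · Σ Res(f, z_k)  over the poles with Im z_k > 0.

Zeros of the denominator: z^2 + 41 = 0 gives z = ±sqrt(41)*I; z^2 + 27 = 0 gives z = ±3*sqrt(3)*I.
Upper half-plane: z = 3*sqrt(3)*I, z = sqrt(41)*I (simple).

Each pole is a simple zero of Q(z) = z^4 + 68*z^2 + 1107, so Res(f, z₀) = P(z₀)/Q'(z₀) with P(z) = z^2, Q'(z) = 4*z^3 + 136*z:
  Res(f, 3*sqrt(3)*I) = (-27)/(84*sqrt(3)*I) = 3*sqrt(3)*I/28
  Res(f, sqrt(41)*I) = (-41)/(-28*sqrt(41)*I) = -sqrt(41)*I/28

Sum of residues: I*(-sqrt(41) + 3*sqrt(3))/28
∫_{-∞}^{∞} f(x) dx = 2πi · (I*(-sqrt(41) + 3*sqrt(3))/28) = pi*(-3*sqrt(3) + sqrt(41))/14

Final answer: pi*(-3*sqrt(3) + sqrt(41))/14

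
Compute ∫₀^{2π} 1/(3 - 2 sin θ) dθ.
2*sqrt(5)*pi/5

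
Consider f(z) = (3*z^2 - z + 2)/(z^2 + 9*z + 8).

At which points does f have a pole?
{-8, -1}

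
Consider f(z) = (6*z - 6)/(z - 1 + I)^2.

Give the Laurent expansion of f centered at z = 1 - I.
-6*I/(z - 1 + I)^2 + 6/(z - 1 + I)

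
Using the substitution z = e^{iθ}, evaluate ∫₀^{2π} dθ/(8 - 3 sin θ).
Call the integral J. The integrand is 2π-periodic and we integrate over a full period, so shifting θ does not change the value (θ → θ + π/2 turns sin θ into cos θ; θ → θ + π flips the sign of the trig term). Hence
  J = ∫₀^{2π} dθ/(8 + 3 cos θ).
Put z = e^{iθ}: then cos θ = (z + 1/z)/2, dθ = dz/(iz), and z runs once counterclockwise around |z| = 1:
  J = ∮_{|z|=1} 1/(8 + 3*(z + 1/z)/2) · dz/(iz) = (2/i) ∮_{|z|=1} dz/(3*z^2 + 16*z + 3).
The roots of 3*z^2 + 16*z + 3 are z = (-8 ± sqrt(8^2 - 3^2))/3, with sqrt(55) = sqrt(55); their product is 1, so only z₊ = -8/3 + sqrt(55)/3 lies inside the unit circle (z₋ = -8/3 - sqrt(55)/3 lies outside).
z₊ is a simple zero of q(z) = 3*z^2 + 16*z + 3, so Res(1/q, z₊) = 1/q'(z₊) with q'(z) = 6*z + 16; and q'(z₊) = 3*(z₊ - z₋) = 2*sqrt(55).
Therefore J = (2/i) · 2πi · 1/(2*sqrt(55)) = 2*pi/(sqrt(55)) = 2*sqrt(55)*pi/55

Final answer: 2*sqrt(55)*pi/55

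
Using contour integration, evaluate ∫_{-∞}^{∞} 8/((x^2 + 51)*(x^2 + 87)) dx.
Let f(z) = 8/((z^2 + 51)*(z^2 + 87)). The denominator has no real zeros and deg Q - deg P = 4 ≥ 2, so the integral of f over the upper semicircle |z| = R tends to 0 as R → ∞. Closing the contour in the upper half-plane,
  ∫_{-∞}^{∞} f(x) dx = 2πi · Σ Res(f, z_k)  over the poles with Im z_k > 0.

Zeros of the denominator: z^2 + 87 = 0 gives z = ±sqrt(87)*I; z^2 + 51 = 0 gives z = ±sqrt(51)*I.
Upper half-plane: z = sqrt(51)*I, z = sqrt(87)*I (simple).

Each pole is a simple zero of Q(z) = z^4 + 138*z^2 + 4437, so Res(f, z₀) = P(z₀)/Q'(z₀) with P(z) = 8, Q'(z) = 4*z^3 + 276*z:
  Res(f, sqrt(51)*I) = (8)/(72*sqrt(51)*I) = -sqrt(51)*I/459
  Res(f, sqrt(87)*I) = (8)/(-72*sqrt(87)*I) = sqrt(87)*I/783

Sum of residues: I*(-sqrt(51)/459 + sqrt(87)/783)
∫_{-∞}^{∞} f(x) dx = 2πi · (I*(-sqrt(51)/459 + sqrt(87)/783)) = 2*pi*(-17*sqrt(87) + 29*sqrt(51))/13311

Final answer: 2*pi*(-17*sqrt(87) + 29*sqrt(51))/13311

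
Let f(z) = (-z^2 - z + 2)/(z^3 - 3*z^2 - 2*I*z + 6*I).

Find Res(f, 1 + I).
Write f(z) = P(z)/Q(z) with P(z) = -z^2 - z + 2 and Q(z) = z^3 - 3*z^2 - 2*I*z + 6*I.
The denominator factors as Q(z) = (z + 1 + I)*(z - 1 - I)*(z - 3), so z = 1 + I is a simple zero of Q and P is analytic there; z = 1 + I is therefore a simple pole and
  Res(f, z₀) = P(z₀)/Q'(z₀).

Q'(z) = 3*z^2 - 6*z - 2*I, so Q'(1 + I) = -6 - 2*I.
P(1 + I) = 1 - 3*I.

Res(f, 1 + I) = (1 - 3*I)/(-6 - 2*I) = I/2

Final answer: I/2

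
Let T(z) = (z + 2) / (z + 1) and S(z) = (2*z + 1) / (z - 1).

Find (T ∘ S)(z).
(T ∘ S)(z) = T(S(z)) = ((1)*S(z) + (2))/((1)*S(z) + (1)). Multiply numerator and denominator by z - 1:
  numerator:   (1)*(2*z + 1) + (2)*(z - 1) = 4*z - 1
  denominator: (1)*(2*z + 1) + (1)*(z - 1) = 3*z
(T ∘ S)(z) = (4*z - 1)/(3*z)

Final answer: (4*z - 1)/(3*z)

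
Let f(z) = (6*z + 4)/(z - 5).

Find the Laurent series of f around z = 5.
Put w = z - (5), i.e. z = w + 5. The denominator is w, so it suffices to rewrite the numerator in powers of w.

P(z) = 6*z + 4
P(w + 5) = 34 + 6*w

Dividing each term by w:
  f = 34/w + 6

Substituting back w = z - 5:
  f(z) = 34/(z - 5) + 6

The series is finite because the numerator is a polynomial; the negative powers form the principal part, and the coefficient of 1/(z - 5) gives Res(f, 5) = 34.

Final answer: 34/(z - 5) + 6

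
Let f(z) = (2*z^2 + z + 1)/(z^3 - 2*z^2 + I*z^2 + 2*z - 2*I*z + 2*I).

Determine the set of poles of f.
The singularities of f are the zeros of the denominator. Factoring,
  z^3 - 2*z^2 + I*z^2 + 2*z - 2*I*z + 2*I = (z - 1 - I)*(z + I)*(z - 1 + I)
so the candidates are z = 1 + I, z = -I, z = 1 - I.

Check the numerator P(z) = 2*z^2 + z + 1 at each one:
  P(1 + I) = 2 + 5*I ≠ 0, so z = 1 + I is a (simple) pole.
  P(-I) = -1 - I ≠ 0, so z = -I is a (simple) pole.
  P(1 - I) = 2 - 5*I ≠ 0, so z = 1 - I is a (simple) pole.

Poles of f: {-I, 1 - I, 1 + I}

Final answer: {-I, 1 - I, 1 + I}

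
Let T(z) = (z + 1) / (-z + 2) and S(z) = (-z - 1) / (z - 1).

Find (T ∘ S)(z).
(T ∘ S)(z) = T(S(z)) = ((1)*S(z) + (1))/((-1)*S(z) + (2)). Multiply numerator and denominator by z - 1:
  numerator:   (1)*(-z - 1) + (1)*(z - 1) = -2
  denominator: (-1)*(-z - 1) + (2)*(z - 1) = 3*z - 1
(T ∘ S)(z) = -2/(3*z - 1)

Final answer: -2/(3*z - 1)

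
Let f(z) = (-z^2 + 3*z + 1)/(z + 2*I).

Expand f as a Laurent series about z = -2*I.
Put w = z - (-2*I), i.e. z = w - 2*I. The denominator is w, so it suffices to rewrite the numerator in powers of w.

P(z) = -z^2 + 3*z + 1
P(w - 2*I) = 5 - 6*I + (3 + 4*I)*w - w^2

Dividing each term by w:
  f = (5 - 6*I)/w + 3 + 4*I - w

Substituting back w = z + 2*I:
  f(z) = (5 - 6*I)/(z + 2*I) + 3 + 4*I - (z + 2*I)

The series is finite because the numerator is a polynomial; the negative powers form the principal part, and the coefficient of 1/(z + 2*I) gives Res(f, -2*I) = 5 - 6*I.

Final answer: (5 - 6*I)/(z + 2*I) + 3 + 4*I - (z + 2*I)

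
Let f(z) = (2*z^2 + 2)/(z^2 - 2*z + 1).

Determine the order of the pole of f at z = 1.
Factor the denominator:
  z^2 - 2*z + 1 = (z - 1)^2

The numerator P(z) = 2*z^2 + 2 has P(1) = 4 ≠ 0, so no factor of (z - 1) cancels.
Near z = 1 we can therefore write f(z) = g(z)/(z - 1)^2 with g analytic at 1 and g(1) ≠ 0 (g is just the numerator).

Hence z = 1 is a pole of order 2.

Final answer: 2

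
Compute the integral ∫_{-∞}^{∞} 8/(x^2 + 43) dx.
Let f(z) = 8/(z^2 + 43). The denominator has no real zeros and deg Q - deg P = 2 ≥ 2, so the integral of f over the upper semicircle |z| = R tends to 0 as R → ∞. Closing the contour in the upper half-plane,
  ∫_{-∞}^{∞} f(x) dx = 2πi · Σ Res(f, z_k)  over the poles with Im z_k > 0.

Zeros of the denominator: z^2 + 43 = 0 gives z = ±sqrt(43)*I.
Upper half-plane: z = sqrt(43)*I (simple).

Each pole is a simple zero of Q(z) = z^2 + 43, so Res(f, z₀) = P(z₀)/Q'(z₀) with P(z) = 8, Q'(z) = 2*z:
  Res(f, sqrt(43)*I) = (8)/(2*sqrt(43)*I) = -4*sqrt(43)*I/43

∫_{-∞}^{∞} f(x) dx = 2πi · (-4*sqrt(43)*I/43) = 8*sqrt(43)*pi/43

Final answer: 8*sqrt(43)*pi/43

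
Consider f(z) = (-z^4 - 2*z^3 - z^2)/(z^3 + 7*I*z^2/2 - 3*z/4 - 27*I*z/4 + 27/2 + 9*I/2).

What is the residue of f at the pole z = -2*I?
Write f(z) = P(z)/Q(z) with P(z) = -z^4 - 2*z^3 - z^2 and Q(z) = z^3 + 7*I*z^2/2 - 3*z/4 - 27*I*z/4 + 27/2 + 9*I/2.
The denominator factors as Q(z) = (z + 3/2 + 3*I)*(z + 2*I)*(z - 3/2 - 3*I/2), so z = -2*I is a simple zero of Q and P is analytic there; z = -2*I is therefore a simple pole and
  Res(f, z₀) = P(z₀)/Q'(z₀).

Q'(z) = 3*z^2 + 7*I*z - 3/4 - 27*I/4, so Q'(-2*I) = 5/4 - 27*I/4.
P(-2*I) = -12 - 16*I.

Res(f, -2*I) = (-12 - 16*I)/(5/4 - 27*I/4) = 744/377 - 808*I/377

Final answer: 744/377 - 808*I/377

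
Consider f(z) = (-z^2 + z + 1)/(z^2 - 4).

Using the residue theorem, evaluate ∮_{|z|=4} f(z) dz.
2*I*pi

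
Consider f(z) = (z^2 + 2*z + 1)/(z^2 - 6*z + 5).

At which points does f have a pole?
The singularities of f are the zeros of the denominator. Factoring,
  z^2 - 6*z + 5 = (z - 1)*(z - 5)
so the candidates are z = 1, z = 5.

Check the numerator P(z) = z^2 + 2*z + 1 at each one:
  P(1) = 4 ≠ 0, so z = 1 is a (simple) pole.
  P(5) = 36 ≠ 0, so z = 5 is a (simple) pole.

Poles of f: {1, 5}

Final answer: {1, 5}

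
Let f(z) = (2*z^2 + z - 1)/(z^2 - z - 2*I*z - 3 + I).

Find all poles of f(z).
The singularities of f are the zeros of the denominator. Factoring,
  z^2 - z - 2*I*z - 3 + I = (z + 1 - I)*(z - 2 - I)
so the candidates are z = -1 + I, z = 2 + I.

Check the numerator P(z) = 2*z^2 + z - 1 at each one:
  P(-1 + I) = -2 - 3*I ≠ 0, so z = -1 + I is a (simple) pole.
  P(2 + I) = 7 + 9*I ≠ 0, so z = 2 + I is a (simple) pole.

Poles of f: {-1 + I, 2 + I}

Final answer: {-1 + I, 2 + I}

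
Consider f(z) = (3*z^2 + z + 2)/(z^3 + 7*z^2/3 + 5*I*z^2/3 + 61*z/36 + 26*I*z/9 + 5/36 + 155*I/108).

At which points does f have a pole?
The singularities of f are the zeros of the denominator. Factoring,
  z^3 + 7*z^2/3 + 5*I*z^2/3 + 61*z/36 + 26*I*z/9 + 5/36 + 155*I/108 = (z + 2/3 + I/2)*(z + 2/3 + 3*I/2)*(z + 1 - I/3)
so the candidates are z = -2/3 - I/2, z = -2/3 - 3*I/2, z = -1 + I/3.

Check the numerator P(z) = 3*z^2 + z + 2 at each one:
  P(-2/3 - I/2) = 23/12 + 3*I/2 ≠ 0, so z = -2/3 - I/2 is a (simple) pole.
  P(-2/3 - 3*I/2) = -49/12 + 9*I/2 ≠ 0, so z = -2/3 - 3*I/2 is a (simple) pole.
  P(-1 + I/3) = 11/3 - 5*I/3 ≠ 0, so z = -1 + I/3 is a (simple) pole.

Poles of f: {-1 + I/3, -2/3 - 3*I/2, -2/3 - I/2}

Final answer: {-1 + I/3, -2/3 - 3*I/2, -2/3 - I/2}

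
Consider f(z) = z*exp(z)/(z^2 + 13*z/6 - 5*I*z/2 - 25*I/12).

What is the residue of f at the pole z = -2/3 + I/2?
Write f(z) = P(z)/Q(z) with P(z) = z*exp(z) and Q(z) = z^2 + 13*z/6 - 5*I*z/2 - 25*I/12.
The denominator factors as Q(z) = (z + 3/2 - 2*I)*(z + 2/3 - I/2), so z = -2/3 + I/2 is a simple zero of Q and P is analytic there; z = -2/3 + I/2 is therefore a simple pole and
  Res(f, z₀) = P(z₀)/Q'(z₀).

Q'(z) = 2*z + 13/6 - 5*I/2, so Q'(-2/3 + I/2) = 5/6 - 3*I/2.
P(-2/3 + I/2) = (-2/3 + I/2)*exp(-2/3 + I/2).

Res(f, -2/3 + I/2) = ((-2/3 + I/2)*exp(-2/3 + I/2))/(5/6 - 3*I/2) = (-47/106 - 21*I/106)*exp(-2/3 + I/2)

Final answer: (-47/106 - 21*I/106)*exp(-2/3 + I/2)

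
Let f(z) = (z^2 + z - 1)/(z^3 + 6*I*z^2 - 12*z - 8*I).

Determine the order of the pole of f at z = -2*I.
Factor the denominator:
  z^3 + 6*I*z^2 - 12*z - 8*I = (z + 2*I)^3

The numerator P(z) = z^2 + z - 1 has P(-2*I) = -5 - 2*I ≠ 0, so no factor of (z + 2*I) cancels.
Near z = -2*I we can therefore write f(z) = g(z)/(z + 2*I)^3 with g analytic at -2*I and g(-2*I) ≠ 0 (g is just the numerator).

Hence z = -2*I is a pole of order 3.

Final answer: 3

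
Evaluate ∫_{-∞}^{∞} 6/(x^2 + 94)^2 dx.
3*sqrt(94)*pi/8836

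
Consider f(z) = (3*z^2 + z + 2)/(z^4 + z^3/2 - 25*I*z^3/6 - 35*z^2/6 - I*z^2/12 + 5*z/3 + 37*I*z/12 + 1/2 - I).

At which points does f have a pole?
{-1 + 2*I, 2*I/3, 3*I/2, 1/2}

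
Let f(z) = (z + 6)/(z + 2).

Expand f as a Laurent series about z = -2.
4/(z + 2) + 1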